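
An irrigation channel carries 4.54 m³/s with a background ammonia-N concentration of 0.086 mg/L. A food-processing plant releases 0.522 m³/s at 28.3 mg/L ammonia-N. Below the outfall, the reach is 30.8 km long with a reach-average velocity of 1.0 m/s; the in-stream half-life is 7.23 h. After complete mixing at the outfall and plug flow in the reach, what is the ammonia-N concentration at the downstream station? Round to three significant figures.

Mass balance: C = (4.540·0.08600 + 0.5220·28.30) / 5.062 = 15.16/5.062 = 2.995 mg/L.
Travel time t = 30.8·1000 / 1.0 = 30800 s = 8.556 h.
Half-life 7.23 h → k = ln 2 / 7.23 = 0.09587 h⁻¹ = 2.301 d⁻¹.
Applying C = C₀e^(−kt): 2.995 × 0.4403 = 1.319 mg/L.

1.32 mg/L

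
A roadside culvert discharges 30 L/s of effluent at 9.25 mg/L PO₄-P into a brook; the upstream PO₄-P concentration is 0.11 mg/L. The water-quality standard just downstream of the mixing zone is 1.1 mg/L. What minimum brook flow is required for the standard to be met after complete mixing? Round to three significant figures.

247 L/s

Set C_mix = 1.1: (Q·0.1100 + 30.00·9.250) / (Q + 30.00) = 1.1
→ Q = 30.00·(9.250 − 1.1)/(1.1 − 0.1100) = 247.0 L/s.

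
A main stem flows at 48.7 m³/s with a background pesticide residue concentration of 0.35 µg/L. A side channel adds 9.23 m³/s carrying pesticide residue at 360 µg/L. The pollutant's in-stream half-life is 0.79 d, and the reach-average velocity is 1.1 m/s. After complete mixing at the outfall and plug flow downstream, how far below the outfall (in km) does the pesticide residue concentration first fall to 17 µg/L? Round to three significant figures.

132 km

Mixed concentration C = ΣQC/ΣQ = (48.70·0.3500 + 9.230·360.0) / 57.93 = 3340/57.93 = 57.65 µg/L.
Half-life 0.79 d → k = ln 2 / 0.79 = 0.8774 d⁻¹.
Set 57.65·exp(−k·t) = 17 → t = ln(57.65/17)/k = 120300 s = 33.40 h.
Distance = v·t = 1.1·120300 = 132300 m = 132.3 km.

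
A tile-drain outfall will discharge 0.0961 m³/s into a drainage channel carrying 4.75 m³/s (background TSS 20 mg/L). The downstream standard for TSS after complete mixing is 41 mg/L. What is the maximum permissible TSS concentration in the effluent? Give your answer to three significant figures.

At the limit, (Qr·Cr + Qe·Cₑ)/(Qr + Qe) = 41:
Cₑ = (4.846·41 − 4.750·20.00) / 0.09610 = 1079 mg/L.

1080 mg/L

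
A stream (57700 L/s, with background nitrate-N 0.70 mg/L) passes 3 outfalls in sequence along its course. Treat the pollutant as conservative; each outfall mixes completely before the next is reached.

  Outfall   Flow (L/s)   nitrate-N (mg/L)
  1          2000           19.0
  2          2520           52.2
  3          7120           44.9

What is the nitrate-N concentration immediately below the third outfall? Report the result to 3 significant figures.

7.64 mg/L

Outfall 1: combined Q = 59700 L/s; C = (57700·0.7000 + 2000·19.00)/59700 = 1.313 mg/L.
Outfall 2: combined Q = 62220 L/s; C = (59700·1.313 + 2520·52.20)/62220 = 3.374 mg/L.
Outfall 3: combined Q = 69340 L/s; C = (62220·3.374 + 7120·44.90)/69340 = 7.638 mg/L.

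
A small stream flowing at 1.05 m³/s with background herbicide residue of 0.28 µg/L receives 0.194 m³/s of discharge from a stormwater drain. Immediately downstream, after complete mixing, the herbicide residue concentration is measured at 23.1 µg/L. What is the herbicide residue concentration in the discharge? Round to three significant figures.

Mass balance: 1.050·0.2800 + 0.1940·Cₑ = 1.244·23.10
→ Cₑ = (1.244·23.10 − 1.050·0.2800) / 0.1940 = 146.6 µg/L.

147 µg/L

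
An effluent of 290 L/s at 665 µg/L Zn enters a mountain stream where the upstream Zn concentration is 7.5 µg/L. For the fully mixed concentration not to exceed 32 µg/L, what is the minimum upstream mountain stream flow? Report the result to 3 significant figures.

Set C_mix = 32: (Q·7.500 + 290.0·665.0) / (Q + 290.0) = 32
→ Q = 290.0·(665.0 − 32)/(32 − 7.500) = 7493 L/s.

7490 L/s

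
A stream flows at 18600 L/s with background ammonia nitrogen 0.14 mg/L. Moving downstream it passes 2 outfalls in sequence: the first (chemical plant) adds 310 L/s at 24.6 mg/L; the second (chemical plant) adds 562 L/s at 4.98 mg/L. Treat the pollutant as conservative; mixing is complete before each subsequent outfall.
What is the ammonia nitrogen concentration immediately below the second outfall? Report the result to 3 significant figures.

After outfall 1: Q = 18600 + 310.0 = 18910 L/s; C = (18600·0.1400 + 310.0·24.60)/18910 = 0.5410 mg/L.
After outfall 2: Q = 18910 + 562.0 = 19470 L/s; C = (18910·0.5410 + 562.0·4.980)/19470 = 0.6691 mg/L.

0.669 mg/L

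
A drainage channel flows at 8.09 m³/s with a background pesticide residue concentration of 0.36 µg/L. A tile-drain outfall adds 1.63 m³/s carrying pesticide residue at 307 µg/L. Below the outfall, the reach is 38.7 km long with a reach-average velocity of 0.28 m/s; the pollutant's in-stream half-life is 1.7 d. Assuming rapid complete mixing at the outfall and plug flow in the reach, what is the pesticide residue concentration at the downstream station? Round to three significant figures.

After mixing, C = (8.090·0.3600 + 1.630·307.0) / 9.720 = 503.3/9.720 = 51.78 µg/L.
Travel time t = 38.7·1000 / 0.28 = 138200 s = 38.39 h.
Half-life 1.7 d → k = ln 2 / 1.7 = 0.4077 d⁻¹.
Decay over the reach: 51.78·exp(−kt) = 51.78·0.5209 = 26.97 µg/L.

27.0 µg/L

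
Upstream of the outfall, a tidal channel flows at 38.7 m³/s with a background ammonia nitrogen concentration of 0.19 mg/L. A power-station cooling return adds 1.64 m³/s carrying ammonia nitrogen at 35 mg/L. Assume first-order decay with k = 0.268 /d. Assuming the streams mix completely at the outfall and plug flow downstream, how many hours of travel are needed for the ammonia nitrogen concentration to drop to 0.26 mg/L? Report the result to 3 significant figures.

163 h

After mixing, C = (38.70·0.1900 + 1.640·35.00) / 40.34 = 64.75/40.34 = 1.605 mg/L.
1.605·exp(−k·t) = 0.26 → t = ln(1.605/0.26)/k = 586800 s = 163.0 h.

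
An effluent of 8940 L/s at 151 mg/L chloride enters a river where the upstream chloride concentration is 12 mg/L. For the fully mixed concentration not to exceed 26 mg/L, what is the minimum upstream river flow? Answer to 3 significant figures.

79800 L/s

Set C_mix = 26: (Q·12.00 + 8940·151.0) / (Q + 8940) = 26
→ Q = 8940·(151.0 − 26)/(26 − 12.00) = 79820 L/s.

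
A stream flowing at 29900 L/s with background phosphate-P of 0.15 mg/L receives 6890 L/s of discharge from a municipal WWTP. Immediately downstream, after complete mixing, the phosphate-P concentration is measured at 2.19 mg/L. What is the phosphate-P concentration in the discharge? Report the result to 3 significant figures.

11.0 mg/L

Mass balance: 29900·0.1500 + 6890·Cₑ = 36790·2.190
→ Cₑ = (36790·2.190 − 29900·0.1500) / 6890 = 11.04 mg/L.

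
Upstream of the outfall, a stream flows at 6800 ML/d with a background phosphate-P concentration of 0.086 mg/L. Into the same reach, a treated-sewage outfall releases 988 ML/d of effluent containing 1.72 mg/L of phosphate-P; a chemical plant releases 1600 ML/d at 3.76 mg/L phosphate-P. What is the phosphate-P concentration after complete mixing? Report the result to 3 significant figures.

0.884 mg/L

Mass balance: C = (6800·0.08600 + 988.0·1.720 + 1600·3.760) / 9388 = 8300/9388 = 0.8841 mg/L.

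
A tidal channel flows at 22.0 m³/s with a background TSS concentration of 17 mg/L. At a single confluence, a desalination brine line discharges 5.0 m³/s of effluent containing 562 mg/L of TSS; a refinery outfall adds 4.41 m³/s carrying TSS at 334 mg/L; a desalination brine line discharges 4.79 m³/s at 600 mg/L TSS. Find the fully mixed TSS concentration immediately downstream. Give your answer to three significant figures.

208 mg/L

After mixing, C = (22.00·17.00 + 5.000·562.0 + 4.410·334.0 + 4.790·600.0) / 36.20 = 7531/36.20 = 208.0 mg/L.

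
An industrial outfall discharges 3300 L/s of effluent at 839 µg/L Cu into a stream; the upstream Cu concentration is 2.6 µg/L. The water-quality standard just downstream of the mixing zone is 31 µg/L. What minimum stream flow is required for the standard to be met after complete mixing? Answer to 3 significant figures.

Set C_mix = 31: (Q·2.600 + 3300·839.0) / (Q + 3300) = 31
→ Q = 3300·(839.0 − 31)/(31 − 2.600) = 93890 L/s.

93900 L/s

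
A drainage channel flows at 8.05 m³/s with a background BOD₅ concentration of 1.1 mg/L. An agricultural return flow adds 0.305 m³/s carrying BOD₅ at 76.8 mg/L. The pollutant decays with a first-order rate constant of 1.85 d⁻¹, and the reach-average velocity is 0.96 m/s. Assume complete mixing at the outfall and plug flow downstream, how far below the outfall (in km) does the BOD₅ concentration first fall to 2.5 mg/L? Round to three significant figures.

After mixing, C = (8.050·1.100 + 0.3050·76.80) / 8.355 = 32.28/8.355 = 3.863 mg/L.
Set 3.863·exp(−k·t) = 2.5 → t = ln(3.863/2.5)/k = 20330 s = 5.647 h.
Distance = v·t = 0.96·20330 = 19510 m = 19.51 km.

19.5 km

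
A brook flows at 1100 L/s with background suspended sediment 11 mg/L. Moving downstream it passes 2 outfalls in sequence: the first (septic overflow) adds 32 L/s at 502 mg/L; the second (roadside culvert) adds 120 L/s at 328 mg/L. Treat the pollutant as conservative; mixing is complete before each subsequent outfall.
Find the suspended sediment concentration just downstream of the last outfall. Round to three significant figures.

53.9 mg/L

After outfall 1: Q = 1100 + 32.00 = 1132 L/s; C = (1100·11.00 + 32.00·502.0)/1132 = 24.88 mg/L.
After outfall 2: Q = 1132 + 120.0 = 1252 L/s; C = (1132·24.88 + 120.0·328.0)/1252 = 53.93 mg/L.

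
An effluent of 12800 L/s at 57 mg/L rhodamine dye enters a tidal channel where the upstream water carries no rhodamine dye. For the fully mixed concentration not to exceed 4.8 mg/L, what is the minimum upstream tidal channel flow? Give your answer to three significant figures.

Set C_mix = 4.8: (Q·0 + 12800·57.00) / (Q + 12800) = 4.8
→ Q = 12800·(57.00 − 4.8)/(4.8 − 0) = 139200 L/s.

139000 L/s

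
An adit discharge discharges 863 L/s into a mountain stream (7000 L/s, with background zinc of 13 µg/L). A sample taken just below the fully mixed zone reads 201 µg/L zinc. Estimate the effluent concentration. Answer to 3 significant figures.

Mass balance: 7000·13.00 + 863.0·Cₑ = 7863·201.0
→ Cₑ = (7863·201.0 − 7000·13.00) / 863.0 = 1726 µg/L.

1730 µg/L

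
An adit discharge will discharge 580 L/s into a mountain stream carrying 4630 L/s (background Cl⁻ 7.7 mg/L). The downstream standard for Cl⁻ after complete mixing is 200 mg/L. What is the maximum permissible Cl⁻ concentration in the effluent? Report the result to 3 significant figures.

At the limit, (Qr·Cr + Qe·Cₑ)/(Qr + Qe) = 200:
Cₑ = (5210·200 − 4630·7.700) / 580.0 = 1735 mg/L.

1740 mg/L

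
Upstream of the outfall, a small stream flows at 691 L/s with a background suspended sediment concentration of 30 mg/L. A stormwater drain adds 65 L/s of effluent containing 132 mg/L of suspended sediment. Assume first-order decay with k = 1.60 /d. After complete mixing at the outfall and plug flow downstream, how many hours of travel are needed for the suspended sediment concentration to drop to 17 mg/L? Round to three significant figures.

12.4 h

Mass balance: C = (691.0·30.00 + 65.00·132.0) / 756.0 = 29310/756.0 = 38.77 mg/L.
38.77·exp(−k·t) = 17 → t = ln(38.77/17)/k = 44520 s = 12.37 h.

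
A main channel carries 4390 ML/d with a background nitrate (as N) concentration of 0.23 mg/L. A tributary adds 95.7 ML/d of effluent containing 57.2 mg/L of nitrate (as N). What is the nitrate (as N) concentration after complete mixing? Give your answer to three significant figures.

Flow-weighted average: C = (4390·0.2300 + 95.70·57.20) / 4486 = 6484/4486 = 1.445 mg/L.

1.45 mg/L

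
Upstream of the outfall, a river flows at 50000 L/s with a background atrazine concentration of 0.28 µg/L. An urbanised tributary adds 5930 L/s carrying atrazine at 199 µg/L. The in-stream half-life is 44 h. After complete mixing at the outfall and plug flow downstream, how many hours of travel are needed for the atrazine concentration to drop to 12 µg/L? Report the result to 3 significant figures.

Flow-weighted average: C = (50000·0.2800 + 5930·199.0) / 55930 = 1194000/55930 = 21.35 µg/L.
Half-life 44 h → k = ln 2 / 44 = 0.01575 h⁻¹ = 0.3781 d⁻¹.
21.35·exp(−k·t) = 12 → t = ln(21.35/12)/k = 131700 s = 36.57 h.

36.6 h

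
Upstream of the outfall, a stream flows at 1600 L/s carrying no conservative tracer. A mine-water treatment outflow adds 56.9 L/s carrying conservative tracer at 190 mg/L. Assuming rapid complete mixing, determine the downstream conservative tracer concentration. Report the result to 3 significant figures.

Mixed concentration C = ΣQC/ΣQ = (1600·0 + 56.90·190.0) / 1657 = 10810/1657 = 6.525 mg/L.

6.52 mg/L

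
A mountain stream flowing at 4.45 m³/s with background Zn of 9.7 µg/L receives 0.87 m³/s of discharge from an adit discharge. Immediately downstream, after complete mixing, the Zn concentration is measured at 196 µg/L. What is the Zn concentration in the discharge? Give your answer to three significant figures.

Mass balance: 4.450·9.700 + 0.8700·Cₑ = 5.320·196.0
→ Cₑ = (5.320·196.0 − 4.450·9.700) / 0.8700 = 1149 µg/L.

1150 µg/L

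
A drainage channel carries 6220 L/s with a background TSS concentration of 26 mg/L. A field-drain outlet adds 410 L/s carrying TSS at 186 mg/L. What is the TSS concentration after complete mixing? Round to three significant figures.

35.9 mg/L

Conservation of mass: C = (6220·26.00 + 410.0·186.0) / 6630 = 238000/6630 = 35.89 mg/L.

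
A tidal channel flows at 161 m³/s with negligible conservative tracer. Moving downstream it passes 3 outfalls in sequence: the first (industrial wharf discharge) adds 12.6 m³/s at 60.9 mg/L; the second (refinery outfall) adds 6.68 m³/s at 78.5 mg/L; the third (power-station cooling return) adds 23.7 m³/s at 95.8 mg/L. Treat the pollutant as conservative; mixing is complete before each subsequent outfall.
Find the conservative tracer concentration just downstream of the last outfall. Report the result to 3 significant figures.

Outfall 1: combined Q = 173.6 m³/s; C = (161.0·0 + 12.60·60.90)/173.6 = 4.420 mg/L.
Outfall 2: combined Q = 180.3 m³/s; C = (173.6·4.420 + 6.680·78.50)/180.3 = 7.165 mg/L.
Outfall 3: combined Q = 204.0 m³/s; C = (180.3·7.165 + 23.70·95.80)/204.0 = 17.46 mg/L.

17.5 mg/L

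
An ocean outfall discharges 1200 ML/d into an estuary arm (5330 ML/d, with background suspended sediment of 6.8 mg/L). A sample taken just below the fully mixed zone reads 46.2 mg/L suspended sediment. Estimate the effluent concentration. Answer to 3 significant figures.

Mass balance: 5330·6.800 + 1200·Cₑ = 6530·46.20
→ Cₑ = (6530·46.20 − 5330·6.800) / 1200 = 221.2 mg/L.

221 mg/L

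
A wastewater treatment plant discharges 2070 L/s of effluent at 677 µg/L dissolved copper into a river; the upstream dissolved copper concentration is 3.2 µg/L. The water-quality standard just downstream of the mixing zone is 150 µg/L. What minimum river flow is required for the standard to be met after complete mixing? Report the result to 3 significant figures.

Set C_mix = 150: (Q·3.200 + 2070·677.0) / (Q + 2070) = 150
→ Q = 2070·(677.0 − 150)/(150 − 3.200) = 7431 L/s.

7430 L/s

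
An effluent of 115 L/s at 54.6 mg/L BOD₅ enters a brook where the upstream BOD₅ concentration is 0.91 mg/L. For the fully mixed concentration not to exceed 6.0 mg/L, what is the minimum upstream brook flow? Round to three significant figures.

Set C_mix = 6.0: (Q·0.9100 + 115.0·54.60) / (Q + 115.0) = 6.0
→ Q = 115.0·(54.60 − 6.0)/(6.0 − 0.9100) = 1098 L/s.

1100 L/s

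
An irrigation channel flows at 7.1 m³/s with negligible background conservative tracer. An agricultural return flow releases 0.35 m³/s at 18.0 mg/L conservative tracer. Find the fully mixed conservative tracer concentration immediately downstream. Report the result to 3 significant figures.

0.846 mg/L

Mixed concentration C = ΣQC/ΣQ = (7.100·0 + 0.3500·18.00) / 7.450 = 6.300/7.450 = 0.8456 mg/L.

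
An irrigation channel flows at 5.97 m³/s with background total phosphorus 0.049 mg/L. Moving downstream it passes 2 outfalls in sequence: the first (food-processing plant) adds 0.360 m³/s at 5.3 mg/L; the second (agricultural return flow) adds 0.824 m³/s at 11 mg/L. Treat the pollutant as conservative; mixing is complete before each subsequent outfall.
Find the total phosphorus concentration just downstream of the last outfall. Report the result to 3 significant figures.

Outfall 1: combined Q = 6.330 m³/s; C = (5.970·0.04900 + 0.3600·5.300)/6.330 = 0.3476 mg/L.
Outfall 2: combined Q = 7.154 m³/s; C = (6.330·0.3476 + 0.8240·11.00)/7.154 = 1.575 mg/L.

1.57 mg/L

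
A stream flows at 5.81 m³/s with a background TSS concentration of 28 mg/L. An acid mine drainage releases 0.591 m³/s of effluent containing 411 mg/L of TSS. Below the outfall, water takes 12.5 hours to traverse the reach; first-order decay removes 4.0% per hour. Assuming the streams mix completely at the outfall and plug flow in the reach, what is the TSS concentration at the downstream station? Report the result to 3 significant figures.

Flow-weighted average: C = (5.810·28.00 + 0.5910·411.0) / 6.401 = 405.6/6.401 = 63.36 mg/L.
4.0%/h lost → k = −ln(1 − 0.04) = 0.04082 h⁻¹.
Decay over the reach: 63.36·exp(−kt) = 63.36·0.6003 = 38.04 mg/L.

38.0 mg/L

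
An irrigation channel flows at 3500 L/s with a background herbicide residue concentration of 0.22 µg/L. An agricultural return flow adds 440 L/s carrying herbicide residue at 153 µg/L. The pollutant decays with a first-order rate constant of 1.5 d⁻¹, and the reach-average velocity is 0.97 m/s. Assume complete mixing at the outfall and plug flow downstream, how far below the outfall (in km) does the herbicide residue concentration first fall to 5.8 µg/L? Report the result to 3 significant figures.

Conservation of mass: C = (3500·0.2200 + 440.0·153.0) / 3940 = 68090/3940 = 17.28 µg/L.
Set 17.28·exp(−k·t) = 5.8 → t = ln(17.28/5.8)/k = 62890 s = 17.47 h.
Distance = v·t = 0.97·62890 = 61000 m = 61.00 km.

61.0 km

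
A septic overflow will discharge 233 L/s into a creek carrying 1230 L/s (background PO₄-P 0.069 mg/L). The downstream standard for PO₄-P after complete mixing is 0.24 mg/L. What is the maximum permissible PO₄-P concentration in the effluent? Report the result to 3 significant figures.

1.14 mg/L

At the limit, (Qr·Cr + Qe·Cₑ)/(Qr + Qe) = 0.24:
Cₑ = (1463·0.24 − 1230·0.06900) / 233.0 = 1.143 mg/L.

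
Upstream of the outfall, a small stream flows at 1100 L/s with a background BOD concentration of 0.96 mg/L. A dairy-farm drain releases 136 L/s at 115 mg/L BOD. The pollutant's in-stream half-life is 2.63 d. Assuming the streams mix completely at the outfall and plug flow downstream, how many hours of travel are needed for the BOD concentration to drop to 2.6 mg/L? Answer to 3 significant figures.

Flow-weighted average: C = (1100·0.9600 + 136.0·115.0) / 1236 = 16700/1236 = 13.51 mg/L.
Half-life 2.63 d → k = ln 2 / 2.63 = 0.2636 d⁻¹.
13.51·exp(−k·t) = 2.6 → t = ln(13.51/2.6)/k = 540200 s = 150.1 h.

150 h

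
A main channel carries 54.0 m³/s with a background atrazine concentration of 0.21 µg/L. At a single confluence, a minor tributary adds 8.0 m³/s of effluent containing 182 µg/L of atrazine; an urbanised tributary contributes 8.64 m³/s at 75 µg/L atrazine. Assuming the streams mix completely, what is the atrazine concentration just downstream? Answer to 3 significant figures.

Flow-weighted average: C = (54.00·0.2100 + 8.000·182.0 + 8.640·75.00) / 70.64 = 2115/70.64 = 29.95 µg/L.

29.9 µg/L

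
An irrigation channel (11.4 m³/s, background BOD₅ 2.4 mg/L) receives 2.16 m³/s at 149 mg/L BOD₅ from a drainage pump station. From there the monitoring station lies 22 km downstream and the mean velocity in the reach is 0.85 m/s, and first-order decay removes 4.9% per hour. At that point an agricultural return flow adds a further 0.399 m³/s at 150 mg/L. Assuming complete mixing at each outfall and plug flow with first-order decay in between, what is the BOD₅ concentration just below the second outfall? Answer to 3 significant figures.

21.7 mg/L

Conservation of mass: C = (11.40·2.400 + 2.160·149.0) / 13.56 = 349.2/13.56 = 25.75 mg/L; combined flow 13.56 m³/s.
Travel time t = 22·1000 / 0.85 = 25880 s = 7.190 h.
4.9%/h lost → k = −ln(1 − 0.049) = 0.05024 h⁻¹.
Decay over the reach: 25.75·exp(−kt) = 25.75·0.6968 = 17.94 mg/L.
At the second outfall, C = (13.56·17.94 + 0.3990·150.0) / (13.56 + 0.3990) = 21.72 mg/L.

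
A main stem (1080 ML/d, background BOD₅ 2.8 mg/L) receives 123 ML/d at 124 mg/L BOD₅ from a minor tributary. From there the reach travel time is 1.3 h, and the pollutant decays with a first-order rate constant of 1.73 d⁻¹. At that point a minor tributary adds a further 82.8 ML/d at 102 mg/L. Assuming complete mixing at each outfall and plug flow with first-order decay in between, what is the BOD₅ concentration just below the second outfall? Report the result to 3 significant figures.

Mass balance: C = (1080·2.800 + 123.0·124.0) / 1203 = 18280/1203 = 15.19 mg/L; combined flow 1203 ML/d.
After decay, C = 15.19 × e^(−kt) = 15.19 × 0.9105 = 13.83 mg/L.
At the second outfall, C = (1203·13.83 + 82.80·102.0) / (1203 + 82.80) = 19.51 mg/L.

19.5 mg/L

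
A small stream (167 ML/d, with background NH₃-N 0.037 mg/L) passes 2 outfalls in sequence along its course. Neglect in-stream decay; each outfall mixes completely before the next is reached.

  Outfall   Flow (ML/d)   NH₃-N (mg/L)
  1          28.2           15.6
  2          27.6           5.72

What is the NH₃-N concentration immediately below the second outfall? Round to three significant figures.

Outfall 1: combined Q = 195.2 ML/d; C = (167.0·0.03700 + 28.20·15.60)/195.2 = 2.285 mg/L.
Outfall 2: combined Q = 222.8 ML/d; C = (195.2·2.285 + 27.60·5.720)/222.8 = 2.711 mg/L.

2.71 mg/L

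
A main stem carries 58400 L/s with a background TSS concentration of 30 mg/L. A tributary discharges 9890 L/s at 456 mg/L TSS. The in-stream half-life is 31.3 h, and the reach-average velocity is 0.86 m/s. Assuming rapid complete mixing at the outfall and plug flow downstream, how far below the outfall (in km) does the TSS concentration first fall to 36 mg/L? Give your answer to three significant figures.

Flow-weighted average: C = (58400·30.00 + 9890·456.0) / 68290 = 6262000/68290 = 91.69 mg/L.
Half-life 31.3 h → k = ln 2 / 31.3 = 0.02215 h⁻¹ = 0.5315 d⁻¹.
Set 91.69·exp(−k·t) = 36 → t = ln(91.69/36)/k = 152000 s = 42.22 h.
Distance = v·t = 0.86·152000 = 130700 m = 130.7 km.

131 km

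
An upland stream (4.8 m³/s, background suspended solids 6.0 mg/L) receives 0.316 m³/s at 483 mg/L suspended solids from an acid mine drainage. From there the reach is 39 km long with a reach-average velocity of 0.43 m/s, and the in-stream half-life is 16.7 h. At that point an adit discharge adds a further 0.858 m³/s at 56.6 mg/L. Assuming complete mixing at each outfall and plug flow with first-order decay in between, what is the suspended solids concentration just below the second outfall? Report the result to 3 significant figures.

Mass balance: C = (4.800·6.000 + 0.3160·483.0) / 5.116 = 181.4/5.116 = 35.46 mg/L; combined flow 5.116 m³/s.
Travel time t = 39·1000 / 0.43 = 90700 s = 25.19 h.
Half-life 16.7 h → k = ln 2 / 16.7 = 0.04151 h⁻¹ = 0.9961 d⁻¹.
Decay over the reach: 35.46·exp(−kt) = 35.46·0.3514 = 12.46 mg/L.
At the second outfall, C = (5.116·12.46 + 0.8580·56.60) / (5.116 + 0.8580) = 18.80 mg/L.

18.8 mg/L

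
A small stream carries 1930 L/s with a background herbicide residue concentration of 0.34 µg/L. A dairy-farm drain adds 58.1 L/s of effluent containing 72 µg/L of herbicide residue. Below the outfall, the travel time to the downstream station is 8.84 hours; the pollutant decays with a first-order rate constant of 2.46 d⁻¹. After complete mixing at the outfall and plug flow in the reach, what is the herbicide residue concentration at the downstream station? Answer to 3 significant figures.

0.984 µg/L

After mixing, C = (1930·0.3400 + 58.10·72.00) / 1988 = 4839/1988 = 2.434 µg/L.
Decay over the reach: 2.434·exp(−kt) = 2.434·0.4041 = 0.9836 µg/L.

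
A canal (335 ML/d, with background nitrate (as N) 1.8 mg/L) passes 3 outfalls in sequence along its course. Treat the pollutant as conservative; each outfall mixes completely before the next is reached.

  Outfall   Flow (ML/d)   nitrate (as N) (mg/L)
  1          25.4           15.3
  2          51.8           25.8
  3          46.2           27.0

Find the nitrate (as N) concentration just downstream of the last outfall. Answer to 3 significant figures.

After outfall 1: Q = 335.0 + 25.40 = 360.4 ML/d; C = (335.0·1.800 + 25.40·15.30)/360.4 = 2.751 mg/L.
After outfall 2: Q = 360.4 + 51.80 = 412.2 ML/d; C = (360.4·2.751 + 51.80·25.80)/412.2 = 5.648 mg/L.
After outfall 3: Q = 412.2 + 46.20 = 458.4 ML/d; C = (412.2·5.648 + 46.20·27.00)/458.4 = 7.800 mg/L.

7.80 mg/L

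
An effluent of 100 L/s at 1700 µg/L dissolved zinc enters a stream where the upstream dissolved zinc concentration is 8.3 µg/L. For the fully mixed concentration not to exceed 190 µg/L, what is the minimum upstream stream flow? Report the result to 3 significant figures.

831 L/s

Set C_mix = 190: (Q·8.300 + 100.0·1700) / (Q + 100.0) = 190
→ Q = 100.0·(1700 − 190)/(190 − 8.300) = 831.0 L/s.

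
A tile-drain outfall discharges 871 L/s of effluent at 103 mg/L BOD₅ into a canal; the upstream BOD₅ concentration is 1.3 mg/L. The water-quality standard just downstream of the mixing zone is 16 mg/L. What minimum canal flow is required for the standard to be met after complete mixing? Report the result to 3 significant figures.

5150 L/s

Set C_mix = 16: (Q·1.300 + 871.0·103.0) / (Q + 871.0) = 16
→ Q = 871.0·(103.0 − 16)/(16 − 1.300) = 5155 L/s.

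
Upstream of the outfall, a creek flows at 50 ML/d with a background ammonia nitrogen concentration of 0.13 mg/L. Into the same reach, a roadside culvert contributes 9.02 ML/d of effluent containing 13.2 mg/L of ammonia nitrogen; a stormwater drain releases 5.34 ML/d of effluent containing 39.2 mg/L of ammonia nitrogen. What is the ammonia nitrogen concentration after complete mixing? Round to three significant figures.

5.20 mg/L

Flow-weighted average: C = (50.00·0.1300 + 9.020·13.20 + 5.340·39.20) / 64.36 = 334.9/64.36 = 5.203 mg/L.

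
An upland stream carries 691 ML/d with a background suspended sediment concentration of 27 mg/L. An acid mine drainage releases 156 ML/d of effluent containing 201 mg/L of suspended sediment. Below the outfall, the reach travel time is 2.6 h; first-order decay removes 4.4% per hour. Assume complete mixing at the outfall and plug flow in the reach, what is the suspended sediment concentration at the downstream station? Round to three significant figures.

52.5 mg/L

Flow-weighted average: C = (691.0·27.00 + 156.0·201.0) / 847.0 = 50010/847.0 = 59.05 mg/L.
4.4%/h lost → k = −ln(1 − 0.044) = 0.04500 h⁻¹.
First-order decay: C = 59.05·exp(−k·t) = 59.05·0.8896 = 52.53 mg/L.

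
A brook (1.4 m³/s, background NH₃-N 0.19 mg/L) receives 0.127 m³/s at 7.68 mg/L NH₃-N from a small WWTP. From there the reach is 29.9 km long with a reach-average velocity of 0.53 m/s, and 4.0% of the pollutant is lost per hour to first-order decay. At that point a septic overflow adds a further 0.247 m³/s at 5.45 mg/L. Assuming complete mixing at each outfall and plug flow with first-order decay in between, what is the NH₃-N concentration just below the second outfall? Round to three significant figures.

After mixing, C = (1.400·0.1900 + 0.1270·7.680) / 1.527 = 1.241/1.527 = 0.8129 mg/L; combined flow 1.527 m³/s.
Travel time t = 29.9·1000 / 0.53 = 56420 s = 15.67 h.
4.0%/h lost → k = −ln(1 − 0.04) = 0.04082 h⁻¹.
After decay, C = 0.8129 × e^(−kt) = 0.8129 × 0.5274 = 0.4288 mg/L.
Second outfall: C = (1.527·0.4288 + 0.2470·5.450)/1.774 = 1.128 mg/L.

1.13 mg/L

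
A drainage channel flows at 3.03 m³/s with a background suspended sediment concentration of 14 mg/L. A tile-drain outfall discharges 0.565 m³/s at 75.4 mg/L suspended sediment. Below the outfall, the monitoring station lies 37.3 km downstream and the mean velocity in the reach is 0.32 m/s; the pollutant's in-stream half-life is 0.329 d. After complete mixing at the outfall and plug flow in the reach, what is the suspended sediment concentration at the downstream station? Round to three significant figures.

1.38 mg/L

Mass balance: C = (3.030·14.00 + 0.5650·75.40) / 3.595 = 85.02/3.595 = 23.65 mg/L.
Travel time t = 37.3·1000 / 0.32 = 116600 s = 32.38 h.
Half-life 0.329 d → k = ln 2 / 0.329 = 2.107 d⁻¹.
After decay, C = 23.65 × e^(−kt) = 23.65 × 0.05829 = 1.379 mg/L.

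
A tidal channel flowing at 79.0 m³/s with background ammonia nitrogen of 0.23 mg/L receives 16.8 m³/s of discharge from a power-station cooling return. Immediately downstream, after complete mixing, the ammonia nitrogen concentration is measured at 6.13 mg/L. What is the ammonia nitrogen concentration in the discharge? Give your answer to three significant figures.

Mass balance: 79.00·0.2300 + 16.80·Cₑ = 95.80·6.130
→ Cₑ = (95.80·6.130 − 79.00·0.2300) / 16.80 = 33.87 mg/L.

33.9 mg/L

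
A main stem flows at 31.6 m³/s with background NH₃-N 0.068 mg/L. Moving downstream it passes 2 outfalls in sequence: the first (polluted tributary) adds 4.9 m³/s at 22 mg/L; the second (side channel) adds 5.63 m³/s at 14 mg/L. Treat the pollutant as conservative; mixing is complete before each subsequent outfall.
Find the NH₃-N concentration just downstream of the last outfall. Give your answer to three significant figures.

After outfall 1: Q = 31.60 + 4.900 = 36.50 m³/s; C = (31.60·0.06800 + 4.900·22.00)/36.50 = 3.012 mg/L.
After outfall 2: Q = 36.50 + 5.630 = 42.13 m³/s; C = (36.50·3.012 + 5.630·14.00)/42.13 = 4.481 mg/L.

4.48 mg/L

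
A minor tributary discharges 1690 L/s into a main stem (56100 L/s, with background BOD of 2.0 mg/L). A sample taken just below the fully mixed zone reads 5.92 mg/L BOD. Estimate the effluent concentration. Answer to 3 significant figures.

Mass balance: 56100·2.000 + 1690·Cₑ = 57790·5.920
→ Cₑ = (57790·5.920 − 56100·2.000) / 1690 = 136.0 mg/L.

136 mg/L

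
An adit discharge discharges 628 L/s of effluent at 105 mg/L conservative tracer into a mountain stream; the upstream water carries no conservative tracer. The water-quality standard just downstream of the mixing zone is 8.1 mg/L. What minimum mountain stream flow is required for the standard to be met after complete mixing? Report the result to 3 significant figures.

Set C_mix = 8.1: (Q·0 + 628.0·105.0) / (Q + 628.0) = 8.1
→ Q = 628.0·(105.0 − 8.1)/(8.1 − 0) = 7513 L/s.

7510 L/s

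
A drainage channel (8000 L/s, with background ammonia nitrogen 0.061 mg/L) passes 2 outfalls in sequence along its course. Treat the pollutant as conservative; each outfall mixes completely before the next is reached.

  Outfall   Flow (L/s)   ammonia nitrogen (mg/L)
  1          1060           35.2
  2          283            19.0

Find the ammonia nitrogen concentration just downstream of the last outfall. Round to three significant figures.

After outfall 1: Q = 8000 + 1060 = 9060 L/s; C = (8000·0.06100 + 1060·35.20)/9060 = 4.172 mg/L.
After outfall 2: Q = 9060 + 283.0 = 9343 L/s; C = (9060·4.172 + 283.0·19.00)/9343 = 4.621 mg/L.

4.62 mg/L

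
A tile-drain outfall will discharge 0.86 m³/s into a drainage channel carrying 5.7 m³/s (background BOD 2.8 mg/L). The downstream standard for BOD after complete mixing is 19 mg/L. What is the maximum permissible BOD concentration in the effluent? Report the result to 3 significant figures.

126 mg/L

At the limit, (Qr·Cr + Qe·Cₑ)/(Qr + Qe) = 19:
Cₑ = (6.560·19 − 5.700·2.800) / 0.8600 = 126.4 mg/L.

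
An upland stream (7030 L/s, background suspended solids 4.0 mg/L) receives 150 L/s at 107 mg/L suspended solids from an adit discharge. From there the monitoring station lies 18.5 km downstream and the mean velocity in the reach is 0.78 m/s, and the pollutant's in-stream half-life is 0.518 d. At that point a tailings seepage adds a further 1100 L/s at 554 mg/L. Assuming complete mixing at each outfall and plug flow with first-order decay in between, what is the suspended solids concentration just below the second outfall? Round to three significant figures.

After mixing, C = (7030·4.000 + 150.0·107.0) / 7180 = 44170/7180 = 6.152 mg/L; combined flow 7180 L/s.
Travel time t = 18.5·1000 / 0.78 = 23720 s = 6.588 h.
Half-life 0.518 d → k = ln 2 / 0.518 = 1.338 d⁻¹.
Applying C = C₀e^(−kt): 6.152 × 0.6926 = 4.261 mg/L.
At the second outfall, C = (7180·4.261 + 1100·554.0) / (7180 + 1100) = 77.29 mg/L.

77.3 mg/L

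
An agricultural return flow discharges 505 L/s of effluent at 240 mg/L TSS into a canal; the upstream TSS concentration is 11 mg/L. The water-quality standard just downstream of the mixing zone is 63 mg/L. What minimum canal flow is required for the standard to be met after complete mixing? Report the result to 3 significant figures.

1720 L/s

Set C_mix = 63: (Q·11.00 + 505.0·240.0) / (Q + 505.0) = 63
→ Q = 505.0·(240.0 − 63)/(63 − 11.00) = 1719 L/s.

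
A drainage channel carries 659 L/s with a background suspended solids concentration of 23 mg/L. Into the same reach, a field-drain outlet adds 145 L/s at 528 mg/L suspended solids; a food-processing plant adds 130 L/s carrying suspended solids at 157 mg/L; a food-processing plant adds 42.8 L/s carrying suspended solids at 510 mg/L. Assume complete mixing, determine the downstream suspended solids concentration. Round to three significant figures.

Mixed concentration C = ΣQC/ΣQ = (659.0·23.00 + 145.0·528.0 + 130.0·157.0 + 42.80·510.0) / 976.8 = 134000/976.8 = 137.1 mg/L.

137 mg/L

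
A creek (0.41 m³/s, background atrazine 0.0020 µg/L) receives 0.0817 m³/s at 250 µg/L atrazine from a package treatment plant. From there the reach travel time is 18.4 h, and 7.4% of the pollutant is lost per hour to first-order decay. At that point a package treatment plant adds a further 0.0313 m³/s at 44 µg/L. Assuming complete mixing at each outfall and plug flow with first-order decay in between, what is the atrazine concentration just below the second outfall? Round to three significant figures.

Conservation of mass: C = (0.4100·0.002000 + 0.08170·250.0) / 0.4917 = 20.43/0.4917 = 41.54 µg/L; combined flow 0.4917 m³/s.
7.4%/h lost → k = −ln(1 − 0.074) = 0.07688 h⁻¹.
First-order decay: C = 41.54·exp(−k·t) = 41.54·0.2430 = 10.10 µg/L.
At the second outfall, C = (0.4917·10.10 + 0.03130·44.00) / (0.4917 + 0.03130) = 12.12 µg/L.

12.1 µg/L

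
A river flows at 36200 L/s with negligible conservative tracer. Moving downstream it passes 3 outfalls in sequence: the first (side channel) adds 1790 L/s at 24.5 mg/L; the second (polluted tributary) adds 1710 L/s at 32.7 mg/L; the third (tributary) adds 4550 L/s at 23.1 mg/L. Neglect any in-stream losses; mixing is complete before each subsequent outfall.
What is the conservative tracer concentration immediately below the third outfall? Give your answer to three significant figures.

Below outfall 1: Q → 37990 L/s, C = (36200·0 + 1790·24.50)/37990 = 1.154 mg/L.
Below outfall 2: Q → 39700 L/s, C = (37990·1.154 + 1710·32.70)/39700 = 2.513 mg/L.
Below outfall 3: Q → 44250 L/s, C = (39700·2.513 + 4550·23.10)/44250 = 4.630 mg/L.

4.63 mg/L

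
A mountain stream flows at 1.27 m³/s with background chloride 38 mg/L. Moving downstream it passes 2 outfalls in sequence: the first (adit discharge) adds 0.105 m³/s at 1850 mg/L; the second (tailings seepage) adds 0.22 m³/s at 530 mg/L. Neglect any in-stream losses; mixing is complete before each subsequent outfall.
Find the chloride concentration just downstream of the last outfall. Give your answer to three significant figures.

225 mg/L

After outfall 1: Q = 1.270 + 0.1050 = 1.375 m³/s; C = (1.270·38.00 + 0.1050·1850)/1.375 = 176.4 mg/L.
After outfall 2: Q = 1.375 + 0.2200 = 1.595 m³/s; C = (1.375·176.4 + 0.2200·530.0)/1.595 = 225.1 mg/L.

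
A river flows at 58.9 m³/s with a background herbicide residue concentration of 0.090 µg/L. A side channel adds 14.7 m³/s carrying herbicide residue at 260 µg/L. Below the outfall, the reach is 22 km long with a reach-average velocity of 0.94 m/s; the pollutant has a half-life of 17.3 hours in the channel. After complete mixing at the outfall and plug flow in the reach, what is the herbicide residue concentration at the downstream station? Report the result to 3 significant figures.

40.1 µg/L

Mass balance: C = (58.90·0.09000 + 14.70·260.0) / 73.60 = 3827/73.60 = 52.00 µg/L.
Travel time t = 22·1000 / 0.94 = 23400 s = 6.501 h.
Half-life 17.3 h → k = ln 2 / 17.3 = 0.04007 h⁻¹ = 0.9616 d⁻¹.
Applying C = C₀e^(−kt): 52.00 × 0.7707 = 40.08 µg/L.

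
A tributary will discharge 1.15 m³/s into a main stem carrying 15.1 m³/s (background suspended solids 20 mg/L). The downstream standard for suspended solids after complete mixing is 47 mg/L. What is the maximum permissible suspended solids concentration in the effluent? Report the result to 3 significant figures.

402 mg/L

At the limit, (Qr·Cr + Qe·Cₑ)/(Qr + Qe) = 47:
Cₑ = (16.25·47 − 15.10·20.00) / 1.150 = 401.5 mg/L.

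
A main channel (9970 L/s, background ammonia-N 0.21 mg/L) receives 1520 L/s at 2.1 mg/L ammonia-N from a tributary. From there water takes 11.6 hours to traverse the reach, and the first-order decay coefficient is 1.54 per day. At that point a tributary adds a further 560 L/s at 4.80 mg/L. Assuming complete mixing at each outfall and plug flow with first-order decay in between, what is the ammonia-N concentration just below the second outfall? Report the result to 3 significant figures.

0.431 mg/L

Flow-weighted average: C = (9970·0.2100 + 1520·2.100) / 11490 = 5286/11490 = 0.4600 mg/L; combined flow 11490 L/s.
After decay, C = 0.4600 × e^(−kt) = 0.4600 × 0.4751 = 0.2185 mg/L.
Second outfall: C = (11490·0.2185 + 560.0·4.800)/12050 = 0.4315 mg/L.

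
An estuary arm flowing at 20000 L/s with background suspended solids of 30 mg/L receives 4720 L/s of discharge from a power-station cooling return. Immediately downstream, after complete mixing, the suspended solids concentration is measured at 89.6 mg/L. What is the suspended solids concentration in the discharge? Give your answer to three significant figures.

342 mg/L

Mass balance: 20000·30.00 + 4720·Cₑ = 24720·89.60
→ Cₑ = (24720·89.60 − 20000·30.00) / 4720 = 342.1 mg/L.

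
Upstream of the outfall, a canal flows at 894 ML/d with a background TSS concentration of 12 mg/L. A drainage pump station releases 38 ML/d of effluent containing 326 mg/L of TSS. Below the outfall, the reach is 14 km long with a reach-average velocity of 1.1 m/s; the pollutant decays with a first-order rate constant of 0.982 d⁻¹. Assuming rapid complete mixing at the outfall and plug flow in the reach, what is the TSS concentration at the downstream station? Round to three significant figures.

Mass balance: C = (894.0·12.00 + 38.00·326.0) / 932.0 = 23120/932.0 = 24.80 mg/L.
Travel time t = 14·1000 / 1.1 = 12730 s = 3.535 h.
After decay, C = 24.80 × e^(−kt) = 24.80 × 0.8653 = 21.46 mg/L.

21.5 mg/L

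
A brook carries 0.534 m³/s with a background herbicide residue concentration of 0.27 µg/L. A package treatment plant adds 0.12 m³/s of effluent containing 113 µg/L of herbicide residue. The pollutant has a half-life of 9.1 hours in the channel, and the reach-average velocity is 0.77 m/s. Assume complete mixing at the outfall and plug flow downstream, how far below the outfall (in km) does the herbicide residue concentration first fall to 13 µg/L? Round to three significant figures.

After mixing, C = (0.5340·0.2700 + 0.1200·113.0) / 0.6540 = 13.70/0.6540 = 20.95 µg/L.
Half-life 9.1 h → k = ln 2 / 9.1 = 0.07617 h⁻¹ = 1.828 d⁻¹.
Set 20.95·exp(−k·t) = 13 → t = ln(20.95/13)/k = 22560 s = 6.268 h.
Distance = v·t = 0.77·22560 = 17370 m = 17.37 km.

17.4 km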